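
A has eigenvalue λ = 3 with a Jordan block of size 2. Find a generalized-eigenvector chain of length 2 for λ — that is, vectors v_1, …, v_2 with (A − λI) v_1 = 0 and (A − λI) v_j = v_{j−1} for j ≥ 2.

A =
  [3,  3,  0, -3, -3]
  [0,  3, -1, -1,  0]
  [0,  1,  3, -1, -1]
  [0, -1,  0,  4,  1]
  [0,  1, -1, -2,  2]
A Jordan chain for λ = 3 of length 2:
v_1 = (3, 0, 1, -1, 1)ᵀ
v_2 = (0, 1, 0, 0, 0)ᵀ

Let N = A − (3)·I. We want v_2 with N^2 v_2 = 0 but N^1 v_2 ≠ 0; then v_{j-1} := N · v_j for j = 2, …, 2.

Pick v_2 = (0, 1, 0, 0, 0)ᵀ.
Then v_1 = N · v_2 = (3, 0, 1, -1, 1)ᵀ.

Sanity check: (A − (3)·I) v_1 = (0, 0, 0, 0, 0)ᵀ = 0. ✓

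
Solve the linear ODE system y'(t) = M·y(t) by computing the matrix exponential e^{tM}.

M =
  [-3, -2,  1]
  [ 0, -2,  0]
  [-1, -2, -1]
e^{tM} =
  [-t*exp(-2*t) + exp(-2*t), -2*t*exp(-2*t), t*exp(-2*t)]
  [0, exp(-2*t), 0]
  [-t*exp(-2*t), -2*t*exp(-2*t), t*exp(-2*t) + exp(-2*t)]

Strategy: write M = P · J · P⁻¹ where J is a Jordan canonical form, so e^{tM} = P · e^{tJ} · P⁻¹, and e^{tJ} can be computed block-by-block.

M has Jordan form
J =
  [-2,  1,  0]
  [ 0, -2,  0]
  [ 0,  0, -2]
(up to reordering of blocks).

Per-block formulas:
  For a 1×1 block at λ = -2: exp(t · [-2]) = [e^(-2t)].
  For a 2×2 Jordan block J_2(-2): exp(t · J_2(-2)) = e^(-2t)·(I + t·N), where N is the 2×2 nilpotent shift.

After assembling e^{tJ} and conjugating by P, we get:

e^{tM} =
  [-t*exp(-2*t) + exp(-2*t), -2*t*exp(-2*t), t*exp(-2*t)]
  [0, exp(-2*t), 0]
  [-t*exp(-2*t), -2*t*exp(-2*t), t*exp(-2*t) + exp(-2*t)]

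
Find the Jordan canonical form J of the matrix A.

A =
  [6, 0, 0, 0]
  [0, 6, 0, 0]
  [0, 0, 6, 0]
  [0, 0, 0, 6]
J_1(6) ⊕ J_1(6) ⊕ J_1(6) ⊕ J_1(6)

The characteristic polynomial is
  det(x·I − A) = x^4 - 24*x^3 + 216*x^2 - 864*x + 1296 = (x - 6)^4

Eigenvalues and multiplicities (the geometric multiplicity of λ is n − rank(A − λI), which equals the number of Jordan blocks for λ):
  λ = 6: algebraic multiplicity = 4, geometric multiplicity = 4

Determining the block sizes for each eigenvalue:
  λ = 6: gm = am = 4, so every block has size 1 → block sizes [1, 1, 1, 1]

Assembling the blocks gives a Jordan form
J =
  [6, 0, 0, 0]
  [0, 6, 0, 0]
  [0, 0, 6, 0]
  [0, 0, 0, 6]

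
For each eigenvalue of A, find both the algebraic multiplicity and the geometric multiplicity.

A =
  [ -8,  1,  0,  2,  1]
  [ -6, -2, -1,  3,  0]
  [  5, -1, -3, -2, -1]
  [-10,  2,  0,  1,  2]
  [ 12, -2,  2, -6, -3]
λ = -3: alg = 5, geom = 3

Step 1 — factor the characteristic polynomial to read off the algebraic multiplicities:
  χ_A(x) = (x + 3)^5

Step 2 — compute geometric multiplicities via the rank-nullity identity g(λ) = n − rank(A − λI):
  rank(A − (-3)·I) = 2, so dim ker(A − (-3)·I) = n − 2 = 3

Summary:
  λ = -3: algebraic multiplicity = 5, geometric multiplicity = 3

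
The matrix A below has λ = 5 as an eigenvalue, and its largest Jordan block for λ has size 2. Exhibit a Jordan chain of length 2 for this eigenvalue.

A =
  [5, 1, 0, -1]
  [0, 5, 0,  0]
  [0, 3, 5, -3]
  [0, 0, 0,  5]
A Jordan chain for λ = 5 of length 2:
v_1 = (1, 0, 3, 0)ᵀ
v_2 = (0, 1, 0, 0)ᵀ

Let N = A − (5)·I. We want v_2 with N^2 v_2 = 0 but N^1 v_2 ≠ 0; then v_{j-1} := N · v_j for j = 2, …, 2.

Pick v_2 = (0, 1, 0, 0)ᵀ.
Then v_1 = N · v_2 = (1, 0, 3, 0)ᵀ.

Sanity check: (A − (5)·I) v_1 = (0, 0, 0, 0)ᵀ = 0. ✓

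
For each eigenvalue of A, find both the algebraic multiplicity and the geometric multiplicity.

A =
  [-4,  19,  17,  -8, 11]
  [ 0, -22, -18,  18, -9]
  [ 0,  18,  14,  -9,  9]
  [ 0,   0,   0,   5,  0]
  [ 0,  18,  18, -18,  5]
λ = -4: alg = 3, geom = 2; λ = 5: alg = 2, geom = 2

Step 1 — factor the characteristic polynomial to read off the algebraic multiplicities:
  χ_A(x) = (x - 5)^2*(x + 4)^3

Step 2 — compute geometric multiplicities via the rank-nullity identity g(λ) = n − rank(A − λI):
  rank(A − (-4)·I) = 3, so dim ker(A − (-4)·I) = n − 3 = 2
  rank(A − (5)·I) = 3, so dim ker(A − (5)·I) = n − 3 = 2

Summary:
  λ = -4: algebraic multiplicity = 3, geometric multiplicity = 2
  λ = 5: algebraic multiplicity = 2, geometric multiplicity = 2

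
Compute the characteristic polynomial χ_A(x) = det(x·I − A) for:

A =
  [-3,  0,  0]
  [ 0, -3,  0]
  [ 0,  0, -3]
x^3 + 9*x^2 + 27*x + 27

Expanding det(x·I − A) (e.g. by cofactor expansion or by noting that A is similar to its Jordan form J, which has the same characteristic polynomial as A) gives
  χ_A(x) = x^3 + 9*x^2 + 27*x + 27
which factors as (x + 3)^3. The eigenvalues (with algebraic multiplicities) are λ = -3 with multiplicity 3.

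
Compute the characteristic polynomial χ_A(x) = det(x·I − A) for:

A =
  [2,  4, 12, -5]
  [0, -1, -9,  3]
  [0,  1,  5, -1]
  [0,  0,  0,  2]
x^4 - 8*x^3 + 24*x^2 - 32*x + 16

Expanding det(x·I − A) (e.g. by cofactor expansion or by noting that A is similar to its Jordan form J, which has the same characteristic polynomial as A) gives
  χ_A(x) = x^4 - 8*x^3 + 24*x^2 - 32*x + 16
which factors as (x - 2)^4. The eigenvalues (with algebraic multiplicities) are λ = 2 with multiplicity 4.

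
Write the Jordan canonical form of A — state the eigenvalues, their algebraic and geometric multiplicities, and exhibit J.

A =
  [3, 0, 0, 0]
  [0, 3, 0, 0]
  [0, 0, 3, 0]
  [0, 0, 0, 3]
J_1(3) ⊕ J_1(3) ⊕ J_1(3) ⊕ J_1(3)

The characteristic polynomial is
  det(x·I − A) = x^4 - 12*x^3 + 54*x^2 - 108*x + 81 = (x - 3)^4

Eigenvalues and multiplicities (the geometric multiplicity of λ is n − rank(A − λI), which equals the number of Jordan blocks for λ):
  λ = 3: algebraic multiplicity = 4, geometric multiplicity = 4

Determining the block sizes for each eigenvalue:
  λ = 3: gm = am = 4, so every block has size 1 → block sizes [1, 1, 1, 1]

Assembling the blocks gives a Jordan form
J =
  [3, 0, 0, 0]
  [0, 3, 0, 0]
  [0, 0, 3, 0]
  [0, 0, 0, 3]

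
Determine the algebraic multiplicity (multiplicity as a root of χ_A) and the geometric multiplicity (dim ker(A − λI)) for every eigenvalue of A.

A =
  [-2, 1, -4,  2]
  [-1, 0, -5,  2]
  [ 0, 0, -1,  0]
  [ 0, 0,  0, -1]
λ = -1: alg = 4, geom = 2

Step 1 — factor the characteristic polynomial to read off the algebraic multiplicities:
  χ_A(x) = (x + 1)^4

Step 2 — compute geometric multiplicities via the rank-nullity identity g(λ) = n − rank(A − λI):
  rank(A − (-1)·I) = 2, so dim ker(A − (-1)·I) = n − 2 = 2

Summary:
  λ = -1: algebraic multiplicity = 4, geometric multiplicity = 2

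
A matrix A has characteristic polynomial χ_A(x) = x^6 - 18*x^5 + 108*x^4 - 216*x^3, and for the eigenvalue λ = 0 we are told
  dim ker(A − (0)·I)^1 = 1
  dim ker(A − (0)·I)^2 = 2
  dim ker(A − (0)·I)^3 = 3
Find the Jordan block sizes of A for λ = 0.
Block sizes for λ = 0: [3]

From the dimensions of kernels of powers, the number of Jordan blocks of size at least j is d_j − d_{j−1} where d_j = dim ker(N^j) (with d_0 = 0). Computing the differences gives [1, 1, 1].
The number of blocks of size exactly k is (#blocks of size ≥ k) − (#blocks of size ≥ k + 1), so the partition is: 1 block(s) of size 3.
In nonincreasing order the block sizes are [3].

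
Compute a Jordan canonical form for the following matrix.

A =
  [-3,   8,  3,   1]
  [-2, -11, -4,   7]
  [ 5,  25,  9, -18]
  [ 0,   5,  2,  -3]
J_2(-2) ⊕ J_2(-2)

The characteristic polynomial is
  det(x·I − A) = x^4 + 8*x^3 + 24*x^2 + 32*x + 16 = (x + 2)^4

Eigenvalues and multiplicities (the geometric multiplicity of λ is n − rank(A − λI), which equals the number of Jordan blocks for λ):
  λ = -2: algebraic multiplicity = 4, geometric multiplicity = 2

Determining the block sizes for each eigenvalue:
  λ = -2: with am = 4 and gm = 2, the partition is not yet determined (e.g. several partitions of 4 into 2 parts exist). Let N = A − (-2)·I. Computing rank(N^1) = 2, rank(N^2) = 0; the number of blocks of size ≥ j is rank(N^{j−1}) − rank(N^j), giving [2, 2]. So we have 2 block(s) of size 2 → block sizes [2, 2]

Assembling the blocks gives a Jordan form
J =
  [-2,  1,  0,  0]
  [ 0, -2,  0,  0]
  [ 0,  0, -2,  1]
  [ 0,  0,  0, -2]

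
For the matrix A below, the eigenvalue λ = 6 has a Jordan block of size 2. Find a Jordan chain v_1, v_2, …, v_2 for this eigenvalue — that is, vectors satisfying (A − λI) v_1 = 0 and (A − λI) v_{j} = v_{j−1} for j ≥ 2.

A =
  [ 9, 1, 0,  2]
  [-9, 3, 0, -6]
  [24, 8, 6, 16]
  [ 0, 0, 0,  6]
A Jordan chain for λ = 6 of length 2:
v_1 = (3, -9, 24, 0)ᵀ
v_2 = (1, 0, 0, 0)ᵀ

Let N = A − (6)·I. We want v_2 with N^2 v_2 = 0 but N^1 v_2 ≠ 0; then v_{j-1} := N · v_j for j = 2, …, 2.

Pick v_2 = (1, 0, 0, 0)ᵀ.
Then v_1 = N · v_2 = (3, -9, 24, 0)ᵀ.

Sanity check: (A − (6)·I) v_1 = (0, 0, 0, 0)ᵀ = 0. ✓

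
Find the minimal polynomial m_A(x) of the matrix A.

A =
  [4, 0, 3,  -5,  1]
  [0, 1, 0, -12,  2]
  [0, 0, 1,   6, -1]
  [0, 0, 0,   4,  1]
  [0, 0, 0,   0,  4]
x^4 - 13*x^3 + 60*x^2 - 112*x + 64

The characteristic polynomial is χ_A(x) = (x - 4)^3*(x - 1)^2, so the eigenvalues are known. The minimal polynomial is
  m_A(x) = Π_λ (x − λ)^{k_λ}
where k_λ is the size of the *largest* Jordan block for λ (equivalently, the smallest k with (A − λI)^k v = 0 for every generalised eigenvector v of λ).

  λ = 1: largest Jordan block has size 1, contributing (x − 1)
  λ = 4: largest Jordan block has size 3, contributing (x − 4)^3

So m_A(x) = (x - 4)^3*(x - 1) = x^4 - 13*x^3 + 60*x^2 - 112*x + 64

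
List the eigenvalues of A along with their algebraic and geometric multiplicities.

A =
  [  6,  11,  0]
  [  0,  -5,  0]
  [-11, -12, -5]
λ = -5: alg = 2, geom = 1; λ = 6: alg = 1, geom = 1

Step 1 — factor the characteristic polynomial to read off the algebraic multiplicities:
  χ_A(x) = (x - 6)*(x + 5)^2

Step 2 — compute geometric multiplicities via the rank-nullity identity g(λ) = n − rank(A − λI):
  rank(A − (-5)·I) = 2, so dim ker(A − (-5)·I) = n − 2 = 1
  rank(A − (6)·I) = 2, so dim ker(A − (6)·I) = n − 2 = 1

Summary:
  λ = -5: algebraic multiplicity = 2, geometric multiplicity = 1
  λ = 6: algebraic multiplicity = 1, geometric multiplicity = 1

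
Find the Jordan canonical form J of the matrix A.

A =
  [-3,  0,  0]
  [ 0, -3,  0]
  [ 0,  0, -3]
J_1(-3) ⊕ J_1(-3) ⊕ J_1(-3)

The characteristic polynomial is
  det(x·I − A) = x^3 + 9*x^2 + 27*x + 27 = (x + 3)^3

Eigenvalues and multiplicities (the geometric multiplicity of λ is n − rank(A − λI), which equals the number of Jordan blocks for λ):
  λ = -3: algebraic multiplicity = 3, geometric multiplicity = 3

Determining the block sizes for each eigenvalue:
  λ = -3: gm = am = 3, so every block has size 1 → block sizes [1, 1, 1]

Assembling the blocks gives a Jordan form
J =
  [-3,  0,  0]
  [ 0, -3,  0]
  [ 0,  0, -3]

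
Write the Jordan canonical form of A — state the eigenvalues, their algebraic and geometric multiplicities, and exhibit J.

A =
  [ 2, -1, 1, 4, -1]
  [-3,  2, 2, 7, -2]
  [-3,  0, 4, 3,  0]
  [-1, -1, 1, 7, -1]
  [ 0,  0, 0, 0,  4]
J_1(3) ⊕ J_2(4) ⊕ J_1(4) ⊕ J_1(4)

The characteristic polynomial is
  det(x·I − A) = x^5 - 19*x^4 + 144*x^3 - 544*x^2 + 1024*x - 768 = (x - 4)^4*(x - 3)

Eigenvalues and multiplicities (the geometric multiplicity of λ is n − rank(A − λI), which equals the number of Jordan blocks for λ):
  λ = 3: algebraic multiplicity = 1, geometric multiplicity = 1
  λ = 4: algebraic multiplicity = 4, geometric multiplicity = 3

Determining the block sizes for each eigenvalue:
  λ = 3: one block (gm = 1), so the single block has size am = 1 → block sizes [1]
  λ = 4: 3 blocks summing to 4 forces exactly one block of size 2 and the rest size 1 → block sizes [2, 1, 1]

Assembling the blocks gives a Jordan form
J =
  [3, 0, 0, 0, 0]
  [0, 4, 1, 0, 0]
  [0, 0, 4, 0, 0]
  [0, 0, 0, 4, 0]
  [0, 0, 0, 0, 4]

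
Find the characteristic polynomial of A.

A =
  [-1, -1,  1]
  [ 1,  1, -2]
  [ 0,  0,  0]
x^3

Expanding det(x·I − A) (e.g. by cofactor expansion or by noting that A is similar to its Jordan form J, which has the same characteristic polynomial as A) gives
  χ_A(x) = x^3
which factors as x^3. The eigenvalues (with algebraic multiplicities) are λ = 0 with multiplicity 3.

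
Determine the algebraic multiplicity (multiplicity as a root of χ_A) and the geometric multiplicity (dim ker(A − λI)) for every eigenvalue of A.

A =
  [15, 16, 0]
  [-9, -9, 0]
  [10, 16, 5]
λ = 3: alg = 2, geom = 1; λ = 5: alg = 1, geom = 1

Step 1 — factor the characteristic polynomial to read off the algebraic multiplicities:
  χ_A(x) = (x - 5)*(x - 3)^2

Step 2 — compute geometric multiplicities via the rank-nullity identity g(λ) = n − rank(A − λI):
  rank(A − (3)·I) = 2, so dim ker(A − (3)·I) = n − 2 = 1
  rank(A − (5)·I) = 2, so dim ker(A − (5)·I) = n − 2 = 1

Summary:
  λ = 3: algebraic multiplicity = 2, geometric multiplicity = 1
  λ = 5: algebraic multiplicity = 1, geometric multiplicity = 1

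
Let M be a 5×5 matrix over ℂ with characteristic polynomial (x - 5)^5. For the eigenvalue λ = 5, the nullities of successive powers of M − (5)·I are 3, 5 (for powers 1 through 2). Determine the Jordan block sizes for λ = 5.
Block sizes for λ = 5: [2, 2, 1]

From the dimensions of kernels of powers, the number of Jordan blocks of size at least j is d_j − d_{j−1} where d_j = dim ker(N^j) (with d_0 = 0). Computing the differences gives [3, 2].
The number of blocks of size exactly k is (#blocks of size ≥ k) − (#blocks of size ≥ k + 1), so the partition is: 1 block(s) of size 1, 2 block(s) of size 2.
In nonincreasing order the block sizes are [2, 2, 1].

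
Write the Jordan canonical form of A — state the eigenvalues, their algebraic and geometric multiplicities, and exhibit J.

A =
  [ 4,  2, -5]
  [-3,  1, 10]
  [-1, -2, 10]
J_3(5)

The characteristic polynomial is
  det(x·I − A) = x^3 - 15*x^2 + 75*x - 125 = (x - 5)^3

Eigenvalues and multiplicities (the geometric multiplicity of λ is n − rank(A − λI), which equals the number of Jordan blocks for λ):
  λ = 5: algebraic multiplicity = 3, geometric multiplicity = 1

Determining the block sizes for each eigenvalue:
  λ = 5: one block (gm = 1), so the single block has size am = 3 → block sizes [3]

Assembling the blocks gives a Jordan form
J =
  [5, 1, 0]
  [0, 5, 1]
  [0, 0, 5]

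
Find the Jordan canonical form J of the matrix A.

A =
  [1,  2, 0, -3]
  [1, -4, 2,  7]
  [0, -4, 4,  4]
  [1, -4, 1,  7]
J_3(2) ⊕ J_1(2)

The characteristic polynomial is
  det(x·I − A) = x^4 - 8*x^3 + 24*x^2 - 32*x + 16 = (x - 2)^4

Eigenvalues and multiplicities (the geometric multiplicity of λ is n − rank(A − λI), which equals the number of Jordan blocks for λ):
  λ = 2: algebraic multiplicity = 4, geometric multiplicity = 2

Determining the block sizes for each eigenvalue:
  λ = 2: with am = 4 and gm = 2, the partition is not yet determined (e.g. several partitions of 4 into 2 parts exist). Let N = A − (2)·I. Computing rank(N^1) = 2, rank(N^2) = 1, rank(N^3) = 0; the number of blocks of size ≥ j is rank(N^{j−1}) − rank(N^j), giving [2, 1, 1]. So we have 1 block(s) of size 3, 1 block(s) of size 1 → block sizes [3, 1]

Assembling the blocks gives a Jordan form
J =
  [2, 1, 0, 0]
  [0, 2, 1, 0]
  [0, 0, 2, 0]
  [0, 0, 0, 2]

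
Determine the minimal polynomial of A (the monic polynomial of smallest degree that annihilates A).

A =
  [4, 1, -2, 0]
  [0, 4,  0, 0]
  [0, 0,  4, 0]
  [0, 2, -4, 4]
x^2 - 8*x + 16

The characteristic polynomial is χ_A(x) = (x - 4)^4, so the eigenvalues are known. The minimal polynomial is
  m_A(x) = Π_λ (x − λ)^{k_λ}
where k_λ is the size of the *largest* Jordan block for λ (equivalently, the smallest k with (A − λI)^k v = 0 for every generalised eigenvector v of λ).

  λ = 4: largest Jordan block has size 2, contributing (x − 4)^2

So m_A(x) = (x - 4)^2 = x^2 - 8*x + 16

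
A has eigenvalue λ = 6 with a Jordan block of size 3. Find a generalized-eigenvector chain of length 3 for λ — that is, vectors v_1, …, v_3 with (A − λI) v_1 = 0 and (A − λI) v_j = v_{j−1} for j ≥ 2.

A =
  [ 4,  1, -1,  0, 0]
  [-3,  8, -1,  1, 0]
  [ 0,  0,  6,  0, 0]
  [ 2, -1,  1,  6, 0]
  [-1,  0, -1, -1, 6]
A Jordan chain for λ = 6 of length 3:
v_1 = (1, 2, 0, -1, 0)ᵀ
v_2 = (-2, -3, 0, 2, -1)ᵀ
v_3 = (1, 0, 0, 0, 0)ᵀ

Let N = A − (6)·I. We want v_3 with N^3 v_3 = 0 but N^2 v_3 ≠ 0; then v_{j-1} := N · v_j for j = 3, …, 2.

Pick v_3 = (1, 0, 0, 0, 0)ᵀ.
Then v_2 = N · v_3 = (-2, -3, 0, 2, -1)ᵀ.
Then v_1 = N · v_2 = (1, 2, 0, -1, 0)ᵀ.

Sanity check: (A − (6)·I) v_1 = (0, 0, 0, 0, 0)ᵀ = 0. ✓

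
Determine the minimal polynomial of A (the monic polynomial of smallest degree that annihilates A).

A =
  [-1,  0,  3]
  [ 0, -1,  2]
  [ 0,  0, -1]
x^2 + 2*x + 1

The characteristic polynomial is χ_A(x) = (x + 1)^3, so the eigenvalues are known. The minimal polynomial is
  m_A(x) = Π_λ (x − λ)^{k_λ}
where k_λ is the size of the *largest* Jordan block for λ (equivalently, the smallest k with (A − λI)^k v = 0 for every generalised eigenvector v of λ).

  λ = -1: largest Jordan block has size 2, contributing (x + 1)^2

So m_A(x) = (x + 1)^2 = x^2 + 2*x + 1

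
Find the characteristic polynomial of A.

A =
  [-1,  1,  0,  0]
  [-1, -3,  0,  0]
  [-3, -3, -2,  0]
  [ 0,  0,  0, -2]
x^4 + 8*x^3 + 24*x^2 + 32*x + 16

Expanding det(x·I − A) (e.g. by cofactor expansion or by noting that A is similar to its Jordan form J, which has the same characteristic polynomial as A) gives
  χ_A(x) = x^4 + 8*x^3 + 24*x^2 + 32*x + 16
which factors as (x + 2)^4. The eigenvalues (with algebraic multiplicities) are λ = -2 with multiplicity 4.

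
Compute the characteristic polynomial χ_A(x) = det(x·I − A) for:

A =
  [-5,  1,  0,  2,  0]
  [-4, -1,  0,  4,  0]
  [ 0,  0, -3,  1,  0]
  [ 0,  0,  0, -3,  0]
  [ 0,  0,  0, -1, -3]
x^5 + 15*x^4 + 90*x^3 + 270*x^2 + 405*x + 243

Expanding det(x·I − A) (e.g. by cofactor expansion or by noting that A is similar to its Jordan form J, which has the same characteristic polynomial as A) gives
  χ_A(x) = x^5 + 15*x^4 + 90*x^3 + 270*x^2 + 405*x + 243
which factors as (x + 3)^5. The eigenvalues (with algebraic multiplicities) are λ = -3 with multiplicity 5.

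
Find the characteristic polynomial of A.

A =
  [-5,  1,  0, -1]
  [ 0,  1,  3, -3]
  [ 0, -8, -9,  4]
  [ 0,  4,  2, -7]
x^4 + 20*x^3 + 150*x^2 + 500*x + 625

Expanding det(x·I − A) (e.g. by cofactor expansion or by noting that A is similar to its Jordan form J, which has the same characteristic polynomial as A) gives
  χ_A(x) = x^4 + 20*x^3 + 150*x^2 + 500*x + 625
which factors as (x + 5)^4. The eigenvalues (with algebraic multiplicities) are λ = -5 with multiplicity 4.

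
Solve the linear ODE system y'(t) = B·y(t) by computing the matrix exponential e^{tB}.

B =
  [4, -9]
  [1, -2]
e^{tB} =
  [3*t*exp(t) + exp(t), -9*t*exp(t)]
  [t*exp(t), -3*t*exp(t) + exp(t)]

Strategy: write B = P · J · P⁻¹ where J is a Jordan canonical form, so e^{tB} = P · e^{tJ} · P⁻¹, and e^{tJ} can be computed block-by-block.

B has Jordan form
J =
  [1, 1]
  [0, 1]
(up to reordering of blocks).

Per-block formulas:
  For a 2×2 Jordan block J_2(1): exp(t · J_2(1)) = e^(1t)·(I + t·N), where N is the 2×2 nilpotent shift.

After assembling e^{tJ} and conjugating by P, we get:

e^{tB} =
  [3*t*exp(t) + exp(t), -9*t*exp(t)]
  [t*exp(t), -3*t*exp(t) + exp(t)]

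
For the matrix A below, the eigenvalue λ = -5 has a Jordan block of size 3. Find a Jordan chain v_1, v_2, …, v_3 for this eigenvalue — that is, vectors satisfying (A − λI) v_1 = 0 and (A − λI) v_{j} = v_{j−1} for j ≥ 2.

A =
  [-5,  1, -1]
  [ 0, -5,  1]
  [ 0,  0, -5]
A Jordan chain for λ = -5 of length 3:
v_1 = (1, 0, 0)ᵀ
v_2 = (-1, 1, 0)ᵀ
v_3 = (0, 0, 1)ᵀ

Let N = A − (-5)·I. We want v_3 with N^3 v_3 = 0 but N^2 v_3 ≠ 0; then v_{j-1} := N · v_j for j = 3, …, 2.

Pick v_3 = (0, 0, 1)ᵀ.
Then v_2 = N · v_3 = (-1, 1, 0)ᵀ.
Then v_1 = N · v_2 = (1, 0, 0)ᵀ.

Sanity check: (A − (-5)·I) v_1 = (0, 0, 0)ᵀ = 0. ✓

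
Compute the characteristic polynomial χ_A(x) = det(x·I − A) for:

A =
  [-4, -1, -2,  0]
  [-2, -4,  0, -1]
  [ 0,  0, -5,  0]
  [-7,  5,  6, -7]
x^4 + 20*x^3 + 150*x^2 + 500*x + 625

Expanding det(x·I − A) (e.g. by cofactor expansion or by noting that A is similar to its Jordan form J, which has the same characteristic polynomial as A) gives
  χ_A(x) = x^4 + 20*x^3 + 150*x^2 + 500*x + 625
which factors as (x + 5)^4. The eigenvalues (with algebraic multiplicities) are λ = -5 with multiplicity 4.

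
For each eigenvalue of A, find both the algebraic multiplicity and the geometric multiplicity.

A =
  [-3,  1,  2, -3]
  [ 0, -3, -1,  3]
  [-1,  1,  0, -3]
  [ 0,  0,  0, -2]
λ = -2: alg = 4, geom = 2

Step 1 — factor the characteristic polynomial to read off the algebraic multiplicities:
  χ_A(x) = (x + 2)^4

Step 2 — compute geometric multiplicities via the rank-nullity identity g(λ) = n − rank(A − λI):
  rank(A − (-2)·I) = 2, so dim ker(A − (-2)·I) = n − 2 = 2

Summary:
  λ = -2: algebraic multiplicity = 4, geometric multiplicity = 2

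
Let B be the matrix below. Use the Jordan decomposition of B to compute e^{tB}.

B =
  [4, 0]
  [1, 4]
e^{tB} =
  [exp(4*t), 0]
  [t*exp(4*t), exp(4*t)]

Strategy: write B = P · J · P⁻¹ where J is a Jordan canonical form, so e^{tB} = P · e^{tJ} · P⁻¹, and e^{tJ} can be computed block-by-block.

B has Jordan form
J =
  [4, 1]
  [0, 4]
(up to reordering of blocks).

Per-block formulas:
  For a 2×2 Jordan block J_2(4): exp(t · J_2(4)) = e^(4t)·(I + t·N), where N is the 2×2 nilpotent shift.

After assembling e^{tJ} and conjugating by P, we get:

e^{tB} =
  [exp(4*t), 0]
  [t*exp(4*t), exp(4*t)]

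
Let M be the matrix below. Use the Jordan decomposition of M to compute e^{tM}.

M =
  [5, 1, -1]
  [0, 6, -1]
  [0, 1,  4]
e^{tM} =
  [exp(5*t), t*exp(5*t), -t*exp(5*t)]
  [0, t*exp(5*t) + exp(5*t), -t*exp(5*t)]
  [0, t*exp(5*t), -t*exp(5*t) + exp(5*t)]

Strategy: write M = P · J · P⁻¹ where J is a Jordan canonical form, so e^{tM} = P · e^{tJ} · P⁻¹, and e^{tJ} can be computed block-by-block.

M has Jordan form
J =
  [5, 1, 0]
  [0, 5, 0]
  [0, 0, 5]
(up to reordering of blocks).

Per-block formulas:
  For a 1×1 block at λ = 5: exp(t · [5]) = [e^(5t)].
  For a 2×2 Jordan block J_2(5): exp(t · J_2(5)) = e^(5t)·(I + t·N), where N is the 2×2 nilpotent shift.

After assembling e^{tJ} and conjugating by P, we get:

e^{tM} =
  [exp(5*t), t*exp(5*t), -t*exp(5*t)]
  [0, t*exp(5*t) + exp(5*t), -t*exp(5*t)]
  [0, t*exp(5*t), -t*exp(5*t) + exp(5*t)]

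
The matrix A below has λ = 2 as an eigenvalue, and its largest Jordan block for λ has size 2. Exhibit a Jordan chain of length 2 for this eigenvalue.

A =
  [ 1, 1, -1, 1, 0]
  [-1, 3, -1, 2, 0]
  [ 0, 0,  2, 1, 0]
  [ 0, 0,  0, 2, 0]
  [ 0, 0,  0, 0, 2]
A Jordan chain for λ = 2 of length 2:
v_1 = (-1, -1, 0, 0, 0)ᵀ
v_2 = (1, 0, 0, 0, 0)ᵀ

Let N = A − (2)·I. We want v_2 with N^2 v_2 = 0 but N^1 v_2 ≠ 0; then v_{j-1} := N · v_j for j = 2, …, 2.

Pick v_2 = (1, 0, 0, 0, 0)ᵀ.
Then v_1 = N · v_2 = (-1, -1, 0, 0, 0)ᵀ.

Sanity check: (A − (2)·I) v_1 = (0, 0, 0, 0, 0)ᵀ = 0. ✓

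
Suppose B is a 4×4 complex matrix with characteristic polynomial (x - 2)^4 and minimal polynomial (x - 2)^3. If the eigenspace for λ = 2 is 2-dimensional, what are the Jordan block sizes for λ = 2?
Block sizes for λ = 2: [3, 1]

Step 1 — from the characteristic polynomial, algebraic multiplicity of λ = 2 is 4. From dim ker(B − (2)·I) = 2, there are exactly 2 Jordan blocks for λ = 2.
Step 2 — from the minimal polynomial, the factor (x − 2)^3 tells us the largest block for λ = 2 has size 3.
Step 3 — with total size 4, 2 blocks, and largest block 3, the block sizes (in nonincreasing order) are [3, 1].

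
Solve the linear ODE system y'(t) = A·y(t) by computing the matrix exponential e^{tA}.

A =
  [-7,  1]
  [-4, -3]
e^{tA} =
  [-2*t*exp(-5*t) + exp(-5*t), t*exp(-5*t)]
  [-4*t*exp(-5*t), 2*t*exp(-5*t) + exp(-5*t)]

Strategy: write A = P · J · P⁻¹ where J is a Jordan canonical form, so e^{tA} = P · e^{tJ} · P⁻¹, and e^{tJ} can be computed block-by-block.

A has Jordan form
J =
  [-5,  1]
  [ 0, -5]
(up to reordering of blocks).

Per-block formulas:
  For a 2×2 Jordan block J_2(-5): exp(t · J_2(-5)) = e^(-5t)·(I + t·N), where N is the 2×2 nilpotent shift.

After assembling e^{tJ} and conjugating by P, we get:

e^{tA} =
  [-2*t*exp(-5*t) + exp(-5*t), t*exp(-5*t)]
  [-4*t*exp(-5*t), 2*t*exp(-5*t) + exp(-5*t)]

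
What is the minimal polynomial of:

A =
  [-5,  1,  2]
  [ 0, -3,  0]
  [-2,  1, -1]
x^2 + 6*x + 9

The characteristic polynomial is χ_A(x) = (x + 3)^3, so the eigenvalues are known. The minimal polynomial is
  m_A(x) = Π_λ (x − λ)^{k_λ}
where k_λ is the size of the *largest* Jordan block for λ (equivalently, the smallest k with (A − λI)^k v = 0 for every generalised eigenvector v of λ).

  λ = -3: largest Jordan block has size 2, contributing (x + 3)^2

So m_A(x) = (x + 3)^2 = x^2 + 6*x + 9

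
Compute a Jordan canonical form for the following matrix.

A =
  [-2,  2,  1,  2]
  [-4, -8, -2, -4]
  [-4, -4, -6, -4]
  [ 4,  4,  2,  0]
J_2(-4) ⊕ J_1(-4) ⊕ J_1(-4)

The characteristic polynomial is
  det(x·I − A) = x^4 + 16*x^3 + 96*x^2 + 256*x + 256 = (x + 4)^4

Eigenvalues and multiplicities (the geometric multiplicity of λ is n − rank(A − λI), which equals the number of Jordan blocks for λ):
  λ = -4: algebraic multiplicity = 4, geometric multiplicity = 3

Determining the block sizes for each eigenvalue:
  λ = -4: 3 blocks summing to 4 forces exactly one block of size 2 and the rest size 1 → block sizes [2, 1, 1]

Assembling the blocks gives a Jordan form
J =
  [-4,  1,  0,  0]
  [ 0, -4,  0,  0]
  [ 0,  0, -4,  0]
  [ 0,  0,  0, -4]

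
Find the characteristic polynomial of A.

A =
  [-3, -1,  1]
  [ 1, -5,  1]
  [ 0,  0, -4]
x^3 + 12*x^2 + 48*x + 64

Expanding det(x·I − A) (e.g. by cofactor expansion or by noting that A is similar to its Jordan form J, which has the same characteristic polynomial as A) gives
  χ_A(x) = x^3 + 12*x^2 + 48*x + 64
which factors as (x + 4)^3. The eigenvalues (with algebraic multiplicities) are λ = -4 with multiplicity 3.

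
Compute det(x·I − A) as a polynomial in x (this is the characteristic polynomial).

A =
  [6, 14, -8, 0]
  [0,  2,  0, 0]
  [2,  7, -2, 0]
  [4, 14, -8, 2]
x^4 - 8*x^3 + 24*x^2 - 32*x + 16

Expanding det(x·I − A) (e.g. by cofactor expansion or by noting that A is similar to its Jordan form J, which has the same characteristic polynomial as A) gives
  χ_A(x) = x^4 - 8*x^3 + 24*x^2 - 32*x + 16
which factors as (x - 2)^4. The eigenvalues (with algebraic multiplicities) are λ = 2 with multiplicity 4.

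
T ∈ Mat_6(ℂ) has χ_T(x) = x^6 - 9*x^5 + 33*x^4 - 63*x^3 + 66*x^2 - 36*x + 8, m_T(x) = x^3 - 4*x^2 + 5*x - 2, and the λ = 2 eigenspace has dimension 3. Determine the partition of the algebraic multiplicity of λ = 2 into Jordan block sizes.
Block sizes for λ = 2: [1, 1, 1]

Step 1 — from the characteristic polynomial, algebraic multiplicity of λ = 2 is 3. From dim ker(T − (2)·I) = 3, there are exactly 3 Jordan blocks for λ = 2.
Step 2 — from the minimal polynomial, the factor (x − 2) tells us the largest block for λ = 2 has size 1.
Step 3 — with total size 3, 3 blocks, and largest block 1, the block sizes (in nonincreasing order) are [1, 1, 1].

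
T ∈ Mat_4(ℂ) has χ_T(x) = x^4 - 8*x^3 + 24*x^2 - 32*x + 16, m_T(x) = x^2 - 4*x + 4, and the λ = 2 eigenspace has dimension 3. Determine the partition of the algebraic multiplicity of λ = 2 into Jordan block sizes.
Block sizes for λ = 2: [2, 1, 1]

Step 1 — from the characteristic polynomial, algebraic multiplicity of λ = 2 is 4. From dim ker(T − (2)·I) = 3, there are exactly 3 Jordan blocks for λ = 2.
Step 2 — from the minimal polynomial, the factor (x − 2)^2 tells us the largest block for λ = 2 has size 2.
Step 3 — with total size 4, 3 blocks, and largest block 2, the block sizes (in nonincreasing order) are [2, 1, 1].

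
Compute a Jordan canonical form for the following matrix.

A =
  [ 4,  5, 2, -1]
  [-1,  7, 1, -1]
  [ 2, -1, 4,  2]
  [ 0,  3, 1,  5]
J_3(5) ⊕ J_1(5)

The characteristic polynomial is
  det(x·I − A) = x^4 - 20*x^3 + 150*x^2 - 500*x + 625 = (x - 5)^4

Eigenvalues and multiplicities (the geometric multiplicity of λ is n − rank(A − λI), which equals the number of Jordan blocks for λ):
  λ = 5: algebraic multiplicity = 4, geometric multiplicity = 2

Determining the block sizes for each eigenvalue:
  λ = 5: with am = 4 and gm = 2, the partition is not yet determined (e.g. several partitions of 4 into 2 parts exist). Let N = A − (5)·I. Computing rank(N^1) = 2, rank(N^2) = 1, rank(N^3) = 0; the number of blocks of size ≥ j is rank(N^{j−1}) − rank(N^j), giving [2, 1, 1]. So we have 1 block(s) of size 3, 1 block(s) of size 1 → block sizes [3, 1]

Assembling the blocks gives a Jordan form
J =
  [5, 1, 0, 0]
  [0, 5, 1, 0]
  [0, 0, 5, 0]
  [0, 0, 0, 5]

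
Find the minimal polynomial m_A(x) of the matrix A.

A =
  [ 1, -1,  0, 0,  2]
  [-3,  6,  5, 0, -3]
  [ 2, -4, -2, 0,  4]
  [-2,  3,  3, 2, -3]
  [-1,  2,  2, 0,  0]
x^4 - 5*x^3 + 9*x^2 - 7*x + 2

The characteristic polynomial is χ_A(x) = (x - 2)^2*(x - 1)^3, so the eigenvalues are known. The minimal polynomial is
  m_A(x) = Π_λ (x − λ)^{k_λ}
where k_λ is the size of the *largest* Jordan block for λ (equivalently, the smallest k with (A − λI)^k v = 0 for every generalised eigenvector v of λ).

  λ = 1: largest Jordan block has size 3, contributing (x − 1)^3
  λ = 2: largest Jordan block has size 1, contributing (x − 2)

So m_A(x) = (x - 2)*(x - 1)^3 = x^4 - 5*x^3 + 9*x^2 - 7*x + 2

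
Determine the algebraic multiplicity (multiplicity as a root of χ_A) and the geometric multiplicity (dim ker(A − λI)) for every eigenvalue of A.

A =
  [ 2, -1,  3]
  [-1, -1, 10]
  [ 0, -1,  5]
λ = 2: alg = 3, geom = 1

Step 1 — factor the characteristic polynomial to read off the algebraic multiplicities:
  χ_A(x) = (x - 2)^3

Step 2 — compute geometric multiplicities via the rank-nullity identity g(λ) = n − rank(A − λI):
  rank(A − (2)·I) = 2, so dim ker(A − (2)·I) = n − 2 = 1

Summary:
  λ = 2: algebraic multiplicity = 3, geometric multiplicity = 1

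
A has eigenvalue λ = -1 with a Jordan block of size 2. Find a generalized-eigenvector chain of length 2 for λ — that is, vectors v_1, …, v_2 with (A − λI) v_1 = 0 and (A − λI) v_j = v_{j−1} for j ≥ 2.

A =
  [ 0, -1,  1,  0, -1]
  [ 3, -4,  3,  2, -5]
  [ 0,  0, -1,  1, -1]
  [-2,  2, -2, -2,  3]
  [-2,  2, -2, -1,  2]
A Jordan chain for λ = -1 of length 2:
v_1 = (1, 3, 0, -2, -2)ᵀ
v_2 = (1, 0, 0, 0, 0)ᵀ

Let N = A − (-1)·I. We want v_2 with N^2 v_2 = 0 but N^1 v_2 ≠ 0; then v_{j-1} := N · v_j for j = 2, …, 2.

Pick v_2 = (1, 0, 0, 0, 0)ᵀ.
Then v_1 = N · v_2 = (1, 3, 0, -2, -2)ᵀ.

Sanity check: (A − (-1)·I) v_1 = (0, 0, 0, 0, 0)ᵀ = 0. ✓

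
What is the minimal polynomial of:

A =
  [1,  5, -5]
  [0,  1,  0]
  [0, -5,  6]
x^2 - 7*x + 6

The characteristic polynomial is χ_A(x) = (x - 6)*(x - 1)^2, so the eigenvalues are known. The minimal polynomial is
  m_A(x) = Π_λ (x − λ)^{k_λ}
where k_λ is the size of the *largest* Jordan block for λ (equivalently, the smallest k with (A − λI)^k v = 0 for every generalised eigenvector v of λ).

  λ = 1: largest Jordan block has size 1, contributing (x − 1)
  λ = 6: largest Jordan block has size 1, contributing (x − 6)

So m_A(x) = (x - 6)*(x - 1) = x^2 - 7*x + 6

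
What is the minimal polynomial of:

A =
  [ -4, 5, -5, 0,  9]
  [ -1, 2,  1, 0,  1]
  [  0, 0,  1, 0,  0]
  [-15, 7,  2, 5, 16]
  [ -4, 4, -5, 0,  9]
x^5 - 13*x^4 + 58*x^3 - 106*x^2 + 85*x - 25

The characteristic polynomial is χ_A(x) = (x - 5)^2*(x - 1)^3, so the eigenvalues are known. The minimal polynomial is
  m_A(x) = Π_λ (x − λ)^{k_λ}
where k_λ is the size of the *largest* Jordan block for λ (equivalently, the smallest k with (A − λI)^k v = 0 for every generalised eigenvector v of λ).

  λ = 1: largest Jordan block has size 3, contributing (x − 1)^3
  λ = 5: largest Jordan block has size 2, contributing (x − 5)^2

So m_A(x) = (x - 5)^2*(x - 1)^3 = x^5 - 13*x^4 + 58*x^3 - 106*x^2 + 85*x - 25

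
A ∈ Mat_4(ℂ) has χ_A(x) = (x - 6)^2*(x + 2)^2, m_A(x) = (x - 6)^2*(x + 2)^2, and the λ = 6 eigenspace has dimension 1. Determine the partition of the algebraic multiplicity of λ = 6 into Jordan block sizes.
Block sizes for λ = 6: [2]

Step 1 — from the characteristic polynomial, algebraic multiplicity of λ = 6 is 2. From dim ker(A − (6)·I) = 1, there are exactly 1 Jordan blocks for λ = 6.
Step 2 — from the minimal polynomial, the factor (x − 6)^2 tells us the largest block for λ = 6 has size 2.
Step 3 — with total size 2, 1 blocks, and largest block 2, the block sizes (in nonincreasing order) are [2].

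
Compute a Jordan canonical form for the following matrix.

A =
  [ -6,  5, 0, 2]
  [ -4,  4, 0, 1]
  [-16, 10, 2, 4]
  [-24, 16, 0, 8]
J_3(2) ⊕ J_1(2)

The characteristic polynomial is
  det(x·I − A) = x^4 - 8*x^3 + 24*x^2 - 32*x + 16 = (x - 2)^4

Eigenvalues and multiplicities (the geometric multiplicity of λ is n − rank(A − λI), which equals the number of Jordan blocks for λ):
  λ = 2: algebraic multiplicity = 4, geometric multiplicity = 2

Determining the block sizes for each eigenvalue:
  λ = 2: with am = 4 and gm = 2, the partition is not yet determined (e.g. several partitions of 4 into 2 parts exist). Let N = A − (2)·I. Computing rank(N^1) = 2, rank(N^2) = 1, rank(N^3) = 0; the number of blocks of size ≥ j is rank(N^{j−1}) − rank(N^j), giving [2, 1, 1]. So we have 1 block(s) of size 3, 1 block(s) of size 1 → block sizes [3, 1]

Assembling the blocks gives a Jordan form
J =
  [2, 1, 0, 0]
  [0, 2, 1, 0]
  [0, 0, 2, 0]
  [0, 0, 0, 2]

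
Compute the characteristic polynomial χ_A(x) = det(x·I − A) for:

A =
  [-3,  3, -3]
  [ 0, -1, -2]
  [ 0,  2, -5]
x^3 + 9*x^2 + 27*x + 27

Expanding det(x·I − A) (e.g. by cofactor expansion or by noting that A is similar to its Jordan form J, which has the same characteristic polynomial as A) gives
  χ_A(x) = x^3 + 9*x^2 + 27*x + 27
which factors as (x + 3)^3. The eigenvalues (with algebraic multiplicities) are λ = -3 with multiplicity 3.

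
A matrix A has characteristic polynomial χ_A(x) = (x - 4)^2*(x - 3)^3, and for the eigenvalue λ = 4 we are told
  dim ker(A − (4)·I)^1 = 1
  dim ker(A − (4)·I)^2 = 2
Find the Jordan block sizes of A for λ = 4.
Block sizes for λ = 4: [2]

From the dimensions of kernels of powers, the number of Jordan blocks of size at least j is d_j − d_{j−1} where d_j = dim ker(N^j) (with d_0 = 0). Computing the differences gives [1, 1].
The number of blocks of size exactly k is (#blocks of size ≥ k) − (#blocks of size ≥ k + 1), so the partition is: 1 block(s) of size 2.
In nonincreasing order the block sizes are [2].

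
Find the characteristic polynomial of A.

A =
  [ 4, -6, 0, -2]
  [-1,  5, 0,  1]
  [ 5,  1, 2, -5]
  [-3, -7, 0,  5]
x^4 - 16*x^3 + 88*x^2 - 192*x + 144

Expanding det(x·I − A) (e.g. by cofactor expansion or by noting that A is similar to its Jordan form J, which has the same characteristic polynomial as A) gives
  χ_A(x) = x^4 - 16*x^3 + 88*x^2 - 192*x + 144
which factors as (x - 6)^2*(x - 2)^2. The eigenvalues (with algebraic multiplicities) are λ = 2 with multiplicity 2, λ = 6 with multiplicity 2.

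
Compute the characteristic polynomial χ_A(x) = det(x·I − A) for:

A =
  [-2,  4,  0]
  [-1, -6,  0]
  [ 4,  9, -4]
x^3 + 12*x^2 + 48*x + 64

Expanding det(x·I − A) (e.g. by cofactor expansion or by noting that A is similar to its Jordan form J, which has the same characteristic polynomial as A) gives
  χ_A(x) = x^3 + 12*x^2 + 48*x + 64
which factors as (x + 4)^3. The eigenvalues (with algebraic multiplicities) are λ = -4 with multiplicity 3.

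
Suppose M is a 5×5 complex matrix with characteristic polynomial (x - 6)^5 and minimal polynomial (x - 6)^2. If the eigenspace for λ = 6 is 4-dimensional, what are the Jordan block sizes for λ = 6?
Block sizes for λ = 6: [2, 1, 1, 1]

Step 1 — from the characteristic polynomial, algebraic multiplicity of λ = 6 is 5. From dim ker(M − (6)·I) = 4, there are exactly 4 Jordan blocks for λ = 6.
Step 2 — from the minimal polynomial, the factor (x − 6)^2 tells us the largest block for λ = 6 has size 2.
Step 3 — with total size 5, 4 blocks, and largest block 2, the block sizes (in nonincreasing order) are [2, 1, 1, 1].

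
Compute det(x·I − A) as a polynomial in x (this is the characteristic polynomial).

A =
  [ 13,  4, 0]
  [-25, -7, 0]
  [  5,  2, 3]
x^3 - 9*x^2 + 27*x - 27

Expanding det(x·I − A) (e.g. by cofactor expansion or by noting that A is similar to its Jordan form J, which has the same characteristic polynomial as A) gives
  χ_A(x) = x^3 - 9*x^2 + 27*x - 27
which factors as (x - 3)^3. The eigenvalues (with algebraic multiplicities) are λ = 3 with multiplicity 3.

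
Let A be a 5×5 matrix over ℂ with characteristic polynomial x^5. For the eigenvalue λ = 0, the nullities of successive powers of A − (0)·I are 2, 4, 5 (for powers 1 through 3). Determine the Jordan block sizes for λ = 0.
Block sizes for λ = 0: [3, 2]

From the dimensions of kernels of powers, the number of Jordan blocks of size at least j is d_j − d_{j−1} where d_j = dim ker(N^j) (with d_0 = 0). Computing the differences gives [2, 2, 1].
The number of blocks of size exactly k is (#blocks of size ≥ k) − (#blocks of size ≥ k + 1), so the partition is: 1 block(s) of size 2, 1 block(s) of size 3.
In nonincreasing order the block sizes are [3, 2].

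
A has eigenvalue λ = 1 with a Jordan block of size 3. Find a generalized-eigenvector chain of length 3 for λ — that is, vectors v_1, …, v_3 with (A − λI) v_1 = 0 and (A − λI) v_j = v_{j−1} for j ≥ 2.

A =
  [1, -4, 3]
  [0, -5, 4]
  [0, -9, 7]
A Jordan chain for λ = 1 of length 3:
v_1 = (-3, 0, 0)ᵀ
v_2 = (-4, -6, -9)ᵀ
v_3 = (0, 1, 0)ᵀ

Let N = A − (1)·I. We want v_3 with N^3 v_3 = 0 but N^2 v_3 ≠ 0; then v_{j-1} := N · v_j for j = 3, …, 2.

Pick v_3 = (0, 1, 0)ᵀ.
Then v_2 = N · v_3 = (-4, -6, -9)ᵀ.
Then v_1 = N · v_2 = (-3, 0, 0)ᵀ.

Sanity check: (A − (1)·I) v_1 = (0, 0, 0)ᵀ = 0. ✓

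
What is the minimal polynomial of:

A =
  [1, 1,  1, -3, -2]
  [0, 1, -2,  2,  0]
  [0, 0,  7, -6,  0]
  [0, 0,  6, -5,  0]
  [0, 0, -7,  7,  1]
x^2 - 2*x + 1

The characteristic polynomial is χ_A(x) = (x - 1)^5, so the eigenvalues are known. The minimal polynomial is
  m_A(x) = Π_λ (x − λ)^{k_λ}
where k_λ is the size of the *largest* Jordan block for λ (equivalently, the smallest k with (A − λI)^k v = 0 for every generalised eigenvector v of λ).

  λ = 1: largest Jordan block has size 2, contributing (x − 1)^2

So m_A(x) = (x - 1)^2 = x^2 - 2*x + 1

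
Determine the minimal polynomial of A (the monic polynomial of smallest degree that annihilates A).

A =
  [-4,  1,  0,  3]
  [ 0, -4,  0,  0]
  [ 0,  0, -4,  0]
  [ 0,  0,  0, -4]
x^2 + 8*x + 16

The characteristic polynomial is χ_A(x) = (x + 4)^4, so the eigenvalues are known. The minimal polynomial is
  m_A(x) = Π_λ (x − λ)^{k_λ}
where k_λ is the size of the *largest* Jordan block for λ (equivalently, the smallest k with (A − λI)^k v = 0 for every generalised eigenvector v of λ).

  λ = -4: largest Jordan block has size 2, contributing (x + 4)^2

So m_A(x) = (x + 4)^2 = x^2 + 8*x + 16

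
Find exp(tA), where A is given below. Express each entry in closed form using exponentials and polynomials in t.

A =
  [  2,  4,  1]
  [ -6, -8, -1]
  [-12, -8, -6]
e^{tA} =
  [6*t*exp(-4*t) + exp(-4*t), 4*t*exp(-4*t), t*exp(-4*t)]
  [-6*t*exp(-4*t), -4*t*exp(-4*t) + exp(-4*t), -t*exp(-4*t)]
  [-12*t*exp(-4*t), -8*t*exp(-4*t), -2*t*exp(-4*t) + exp(-4*t)]

Strategy: write A = P · J · P⁻¹ where J is a Jordan canonical form, so e^{tA} = P · e^{tJ} · P⁻¹, and e^{tJ} can be computed block-by-block.

A has Jordan form
J =
  [-4,  1,  0]
  [ 0, -4,  0]
  [ 0,  0, -4]
(up to reordering of blocks).

Per-block formulas:
  For a 2×2 Jordan block J_2(-4): exp(t · J_2(-4)) = e^(-4t)·(I + t·N), where N is the 2×2 nilpotent shift.
  For a 1×1 block at λ = -4: exp(t · [-4]) = [e^(-4t)].

After assembling e^{tJ} and conjugating by P, we get:

e^{tA} =
  [6*t*exp(-4*t) + exp(-4*t), 4*t*exp(-4*t), t*exp(-4*t)]
  [-6*t*exp(-4*t), -4*t*exp(-4*t) + exp(-4*t), -t*exp(-4*t)]
  [-12*t*exp(-4*t), -8*t*exp(-4*t), -2*t*exp(-4*t) + exp(-4*t)]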